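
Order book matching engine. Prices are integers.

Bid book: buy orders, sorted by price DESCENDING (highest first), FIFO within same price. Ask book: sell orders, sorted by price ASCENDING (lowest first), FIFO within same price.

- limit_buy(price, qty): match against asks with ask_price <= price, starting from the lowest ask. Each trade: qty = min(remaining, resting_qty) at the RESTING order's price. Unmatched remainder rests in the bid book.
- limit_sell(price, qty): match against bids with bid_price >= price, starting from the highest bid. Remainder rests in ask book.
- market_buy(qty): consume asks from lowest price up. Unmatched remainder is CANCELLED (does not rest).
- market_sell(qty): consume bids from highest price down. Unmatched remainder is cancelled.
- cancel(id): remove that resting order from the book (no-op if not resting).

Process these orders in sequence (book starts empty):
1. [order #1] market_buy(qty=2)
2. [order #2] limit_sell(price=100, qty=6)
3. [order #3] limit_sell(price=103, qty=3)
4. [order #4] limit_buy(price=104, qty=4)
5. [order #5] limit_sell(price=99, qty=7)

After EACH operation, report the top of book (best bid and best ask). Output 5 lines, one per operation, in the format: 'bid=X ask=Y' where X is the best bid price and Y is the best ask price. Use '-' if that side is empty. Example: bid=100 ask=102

Answer: bid=- ask=-
bid=- ask=100
bid=- ask=100
bid=- ask=100
bid=- ask=99

Derivation:
After op 1 [order #1] market_buy(qty=2): fills=none; bids=[-] asks=[-]
After op 2 [order #2] limit_sell(price=100, qty=6): fills=none; bids=[-] asks=[#2:6@100]
After op 3 [order #3] limit_sell(price=103, qty=3): fills=none; bids=[-] asks=[#2:6@100 #3:3@103]
After op 4 [order #4] limit_buy(price=104, qty=4): fills=#4x#2:4@100; bids=[-] asks=[#2:2@100 #3:3@103]
After op 5 [order #5] limit_sell(price=99, qty=7): fills=none; bids=[-] asks=[#5:7@99 #2:2@100 #3:3@103]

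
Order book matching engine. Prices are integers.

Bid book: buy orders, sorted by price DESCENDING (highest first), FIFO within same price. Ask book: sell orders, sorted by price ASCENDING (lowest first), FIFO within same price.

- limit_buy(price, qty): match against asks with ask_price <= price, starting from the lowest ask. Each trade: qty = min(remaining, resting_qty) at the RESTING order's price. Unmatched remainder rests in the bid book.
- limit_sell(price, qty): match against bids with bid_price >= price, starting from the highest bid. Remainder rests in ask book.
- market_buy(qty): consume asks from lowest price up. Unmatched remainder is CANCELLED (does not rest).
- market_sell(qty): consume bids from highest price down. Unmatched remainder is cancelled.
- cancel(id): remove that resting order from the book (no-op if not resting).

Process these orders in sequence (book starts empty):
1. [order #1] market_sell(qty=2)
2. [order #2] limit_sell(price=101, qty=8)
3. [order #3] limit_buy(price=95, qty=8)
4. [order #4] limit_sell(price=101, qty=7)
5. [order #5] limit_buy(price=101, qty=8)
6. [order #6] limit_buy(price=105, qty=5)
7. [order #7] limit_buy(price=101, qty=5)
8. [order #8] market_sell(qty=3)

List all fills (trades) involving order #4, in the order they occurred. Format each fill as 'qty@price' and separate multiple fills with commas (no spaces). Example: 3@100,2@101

Answer: 5@101,2@101

Derivation:
After op 1 [order #1] market_sell(qty=2): fills=none; bids=[-] asks=[-]
After op 2 [order #2] limit_sell(price=101, qty=8): fills=none; bids=[-] asks=[#2:8@101]
After op 3 [order #3] limit_buy(price=95, qty=8): fills=none; bids=[#3:8@95] asks=[#2:8@101]
After op 4 [order #4] limit_sell(price=101, qty=7): fills=none; bids=[#3:8@95] asks=[#2:8@101 #4:7@101]
After op 5 [order #5] limit_buy(price=101, qty=8): fills=#5x#2:8@101; bids=[#3:8@95] asks=[#4:7@101]
After op 6 [order #6] limit_buy(price=105, qty=5): fills=#6x#4:5@101; bids=[#3:8@95] asks=[#4:2@101]
After op 7 [order #7] limit_buy(price=101, qty=5): fills=#7x#4:2@101; bids=[#7:3@101 #3:8@95] asks=[-]
After op 8 [order #8] market_sell(qty=3): fills=#7x#8:3@101; bids=[#3:8@95] asks=[-]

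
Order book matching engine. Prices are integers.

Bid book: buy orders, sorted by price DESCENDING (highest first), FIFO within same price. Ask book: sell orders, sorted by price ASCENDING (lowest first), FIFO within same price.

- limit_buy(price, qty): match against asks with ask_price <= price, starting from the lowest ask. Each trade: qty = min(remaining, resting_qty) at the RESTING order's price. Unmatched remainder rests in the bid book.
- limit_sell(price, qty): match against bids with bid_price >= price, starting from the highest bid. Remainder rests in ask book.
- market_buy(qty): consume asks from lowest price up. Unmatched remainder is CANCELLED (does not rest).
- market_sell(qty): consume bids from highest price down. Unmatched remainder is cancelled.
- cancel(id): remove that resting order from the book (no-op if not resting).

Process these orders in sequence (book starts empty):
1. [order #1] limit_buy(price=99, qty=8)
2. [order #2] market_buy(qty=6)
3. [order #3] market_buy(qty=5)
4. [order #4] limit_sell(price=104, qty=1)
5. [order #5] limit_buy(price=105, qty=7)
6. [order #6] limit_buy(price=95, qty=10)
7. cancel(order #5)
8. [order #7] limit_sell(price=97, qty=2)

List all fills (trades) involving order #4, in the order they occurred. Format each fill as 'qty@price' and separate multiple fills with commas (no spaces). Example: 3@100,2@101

After op 1 [order #1] limit_buy(price=99, qty=8): fills=none; bids=[#1:8@99] asks=[-]
After op 2 [order #2] market_buy(qty=6): fills=none; bids=[#1:8@99] asks=[-]
After op 3 [order #3] market_buy(qty=5): fills=none; bids=[#1:8@99] asks=[-]
After op 4 [order #4] limit_sell(price=104, qty=1): fills=none; bids=[#1:8@99] asks=[#4:1@104]
After op 5 [order #5] limit_buy(price=105, qty=7): fills=#5x#4:1@104; bids=[#5:6@105 #1:8@99] asks=[-]
After op 6 [order #6] limit_buy(price=95, qty=10): fills=none; bids=[#5:6@105 #1:8@99 #6:10@95] asks=[-]
After op 7 cancel(order #5): fills=none; bids=[#1:8@99 #6:10@95] asks=[-]
After op 8 [order #7] limit_sell(price=97, qty=2): fills=#1x#7:2@99; bids=[#1:6@99 #6:10@95] asks=[-]

Answer: 1@104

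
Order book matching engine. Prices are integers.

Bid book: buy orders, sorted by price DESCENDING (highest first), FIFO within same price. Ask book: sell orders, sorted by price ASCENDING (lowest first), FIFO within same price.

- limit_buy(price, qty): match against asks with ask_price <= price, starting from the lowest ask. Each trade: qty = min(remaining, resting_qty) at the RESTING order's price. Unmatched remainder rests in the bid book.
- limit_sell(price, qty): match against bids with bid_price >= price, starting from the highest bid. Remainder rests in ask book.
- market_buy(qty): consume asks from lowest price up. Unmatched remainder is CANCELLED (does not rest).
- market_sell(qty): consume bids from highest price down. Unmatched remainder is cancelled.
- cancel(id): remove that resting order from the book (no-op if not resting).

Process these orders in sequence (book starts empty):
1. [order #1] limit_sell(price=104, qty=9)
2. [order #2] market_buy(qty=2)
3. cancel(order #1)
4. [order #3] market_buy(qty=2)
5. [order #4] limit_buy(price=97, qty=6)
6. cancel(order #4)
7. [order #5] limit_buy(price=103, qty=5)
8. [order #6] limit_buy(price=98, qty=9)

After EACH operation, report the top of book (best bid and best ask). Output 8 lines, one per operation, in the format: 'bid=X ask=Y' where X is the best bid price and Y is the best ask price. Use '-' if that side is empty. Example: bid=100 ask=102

Answer: bid=- ask=104
bid=- ask=104
bid=- ask=-
bid=- ask=-
bid=97 ask=-
bid=- ask=-
bid=103 ask=-
bid=103 ask=-

Derivation:
After op 1 [order #1] limit_sell(price=104, qty=9): fills=none; bids=[-] asks=[#1:9@104]
After op 2 [order #2] market_buy(qty=2): fills=#2x#1:2@104; bids=[-] asks=[#1:7@104]
After op 3 cancel(order #1): fills=none; bids=[-] asks=[-]
After op 4 [order #3] market_buy(qty=2): fills=none; bids=[-] asks=[-]
After op 5 [order #4] limit_buy(price=97, qty=6): fills=none; bids=[#4:6@97] asks=[-]
After op 6 cancel(order #4): fills=none; bids=[-] asks=[-]
After op 7 [order #5] limit_buy(price=103, qty=5): fills=none; bids=[#5:5@103] asks=[-]
After op 8 [order #6] limit_buy(price=98, qty=9): fills=none; bids=[#5:5@103 #6:9@98] asks=[-]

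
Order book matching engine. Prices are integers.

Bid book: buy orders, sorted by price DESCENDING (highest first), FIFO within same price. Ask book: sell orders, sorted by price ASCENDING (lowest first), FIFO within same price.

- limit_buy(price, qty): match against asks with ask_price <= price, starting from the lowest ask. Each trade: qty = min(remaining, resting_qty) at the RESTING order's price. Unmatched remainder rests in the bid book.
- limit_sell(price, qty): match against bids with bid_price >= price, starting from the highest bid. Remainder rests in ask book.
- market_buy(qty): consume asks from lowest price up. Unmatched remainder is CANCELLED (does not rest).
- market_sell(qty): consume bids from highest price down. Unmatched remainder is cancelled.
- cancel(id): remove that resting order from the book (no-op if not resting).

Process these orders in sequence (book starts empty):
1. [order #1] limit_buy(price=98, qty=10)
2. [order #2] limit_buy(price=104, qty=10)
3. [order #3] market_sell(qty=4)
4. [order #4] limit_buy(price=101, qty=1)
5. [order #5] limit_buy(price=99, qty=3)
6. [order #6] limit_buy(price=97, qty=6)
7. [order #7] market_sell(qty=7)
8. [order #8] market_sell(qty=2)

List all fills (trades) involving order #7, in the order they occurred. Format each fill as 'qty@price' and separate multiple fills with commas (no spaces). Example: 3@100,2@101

Answer: 6@104,1@101

Derivation:
After op 1 [order #1] limit_buy(price=98, qty=10): fills=none; bids=[#1:10@98] asks=[-]
After op 2 [order #2] limit_buy(price=104, qty=10): fills=none; bids=[#2:10@104 #1:10@98] asks=[-]
After op 3 [order #3] market_sell(qty=4): fills=#2x#3:4@104; bids=[#2:6@104 #1:10@98] asks=[-]
After op 4 [order #4] limit_buy(price=101, qty=1): fills=none; bids=[#2:6@104 #4:1@101 #1:10@98] asks=[-]
After op 5 [order #5] limit_buy(price=99, qty=3): fills=none; bids=[#2:6@104 #4:1@101 #5:3@99 #1:10@98] asks=[-]
After op 6 [order #6] limit_buy(price=97, qty=6): fills=none; bids=[#2:6@104 #4:1@101 #5:3@99 #1:10@98 #6:6@97] asks=[-]
After op 7 [order #7] market_sell(qty=7): fills=#2x#7:6@104 #4x#7:1@101; bids=[#5:3@99 #1:10@98 #6:6@97] asks=[-]
After op 8 [order #8] market_sell(qty=2): fills=#5x#8:2@99; bids=[#5:1@99 #1:10@98 #6:6@97] asks=[-]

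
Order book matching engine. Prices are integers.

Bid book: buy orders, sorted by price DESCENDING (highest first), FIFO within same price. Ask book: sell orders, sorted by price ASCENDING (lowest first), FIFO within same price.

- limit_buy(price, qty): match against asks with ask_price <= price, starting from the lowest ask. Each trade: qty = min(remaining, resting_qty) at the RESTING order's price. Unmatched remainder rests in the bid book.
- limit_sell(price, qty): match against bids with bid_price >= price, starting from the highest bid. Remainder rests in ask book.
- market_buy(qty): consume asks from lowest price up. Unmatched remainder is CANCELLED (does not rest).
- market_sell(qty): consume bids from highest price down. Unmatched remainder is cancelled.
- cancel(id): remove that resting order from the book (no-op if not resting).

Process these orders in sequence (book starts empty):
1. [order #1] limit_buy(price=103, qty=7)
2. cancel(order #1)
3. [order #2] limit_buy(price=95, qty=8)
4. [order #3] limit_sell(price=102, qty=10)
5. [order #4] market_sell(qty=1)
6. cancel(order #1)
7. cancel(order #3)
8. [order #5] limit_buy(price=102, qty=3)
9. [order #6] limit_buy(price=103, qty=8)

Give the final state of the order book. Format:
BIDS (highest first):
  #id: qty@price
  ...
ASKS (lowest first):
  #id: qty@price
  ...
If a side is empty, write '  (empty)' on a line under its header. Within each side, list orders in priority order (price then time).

Answer: BIDS (highest first):
  #6: 8@103
  #5: 3@102
  #2: 7@95
ASKS (lowest first):
  (empty)

Derivation:
After op 1 [order #1] limit_buy(price=103, qty=7): fills=none; bids=[#1:7@103] asks=[-]
After op 2 cancel(order #1): fills=none; bids=[-] asks=[-]
After op 3 [order #2] limit_buy(price=95, qty=8): fills=none; bids=[#2:8@95] asks=[-]
After op 4 [order #3] limit_sell(price=102, qty=10): fills=none; bids=[#2:8@95] asks=[#3:10@102]
After op 5 [order #4] market_sell(qty=1): fills=#2x#4:1@95; bids=[#2:7@95] asks=[#3:10@102]
After op 6 cancel(order #1): fills=none; bids=[#2:7@95] asks=[#3:10@102]
After op 7 cancel(order #3): fills=none; bids=[#2:7@95] asks=[-]
After op 8 [order #5] limit_buy(price=102, qty=3): fills=none; bids=[#5:3@102 #2:7@95] asks=[-]
After op 9 [order #6] limit_buy(price=103, qty=8): fills=none; bids=[#6:8@103 #5:3@102 #2:7@95] asks=[-]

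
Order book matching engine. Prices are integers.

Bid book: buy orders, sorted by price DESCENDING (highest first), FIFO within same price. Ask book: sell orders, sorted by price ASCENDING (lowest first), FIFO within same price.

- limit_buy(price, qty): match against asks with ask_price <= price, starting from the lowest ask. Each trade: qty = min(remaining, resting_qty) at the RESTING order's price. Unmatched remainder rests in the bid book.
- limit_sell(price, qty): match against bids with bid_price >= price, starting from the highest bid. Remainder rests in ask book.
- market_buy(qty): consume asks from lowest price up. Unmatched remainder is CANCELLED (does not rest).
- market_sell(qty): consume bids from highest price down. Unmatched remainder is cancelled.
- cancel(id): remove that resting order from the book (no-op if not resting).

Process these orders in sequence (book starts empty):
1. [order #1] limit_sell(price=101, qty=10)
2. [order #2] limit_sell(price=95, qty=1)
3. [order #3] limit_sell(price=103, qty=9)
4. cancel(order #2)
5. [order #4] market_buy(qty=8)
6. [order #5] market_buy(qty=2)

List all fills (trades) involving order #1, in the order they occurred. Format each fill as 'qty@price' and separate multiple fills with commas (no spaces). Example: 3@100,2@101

After op 1 [order #1] limit_sell(price=101, qty=10): fills=none; bids=[-] asks=[#1:10@101]
After op 2 [order #2] limit_sell(price=95, qty=1): fills=none; bids=[-] asks=[#2:1@95 #1:10@101]
After op 3 [order #3] limit_sell(price=103, qty=9): fills=none; bids=[-] asks=[#2:1@95 #1:10@101 #3:9@103]
After op 4 cancel(order #2): fills=none; bids=[-] asks=[#1:10@101 #3:9@103]
After op 5 [order #4] market_buy(qty=8): fills=#4x#1:8@101; bids=[-] asks=[#1:2@101 #3:9@103]
After op 6 [order #5] market_buy(qty=2): fills=#5x#1:2@101; bids=[-] asks=[#3:9@103]

Answer: 8@101,2@101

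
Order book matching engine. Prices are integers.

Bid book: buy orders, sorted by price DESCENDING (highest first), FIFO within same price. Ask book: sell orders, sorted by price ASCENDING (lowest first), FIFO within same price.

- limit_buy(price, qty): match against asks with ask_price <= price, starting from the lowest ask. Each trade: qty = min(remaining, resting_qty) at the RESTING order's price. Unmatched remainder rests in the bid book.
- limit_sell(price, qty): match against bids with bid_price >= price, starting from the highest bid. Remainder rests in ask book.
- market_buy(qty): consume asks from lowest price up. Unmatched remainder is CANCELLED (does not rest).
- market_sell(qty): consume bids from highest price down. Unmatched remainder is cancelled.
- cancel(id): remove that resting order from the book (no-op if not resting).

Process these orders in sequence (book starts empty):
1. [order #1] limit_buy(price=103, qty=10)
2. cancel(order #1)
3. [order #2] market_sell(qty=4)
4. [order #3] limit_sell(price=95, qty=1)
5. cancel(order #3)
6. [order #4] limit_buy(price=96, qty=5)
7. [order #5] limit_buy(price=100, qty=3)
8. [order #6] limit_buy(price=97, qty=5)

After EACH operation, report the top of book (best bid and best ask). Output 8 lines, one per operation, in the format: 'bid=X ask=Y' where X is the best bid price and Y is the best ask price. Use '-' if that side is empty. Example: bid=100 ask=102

After op 1 [order #1] limit_buy(price=103, qty=10): fills=none; bids=[#1:10@103] asks=[-]
After op 2 cancel(order #1): fills=none; bids=[-] asks=[-]
After op 3 [order #2] market_sell(qty=4): fills=none; bids=[-] asks=[-]
After op 4 [order #3] limit_sell(price=95, qty=1): fills=none; bids=[-] asks=[#3:1@95]
After op 5 cancel(order #3): fills=none; bids=[-] asks=[-]
After op 6 [order #4] limit_buy(price=96, qty=5): fills=none; bids=[#4:5@96] asks=[-]
After op 7 [order #5] limit_buy(price=100, qty=3): fills=none; bids=[#5:3@100 #4:5@96] asks=[-]
After op 8 [order #6] limit_buy(price=97, qty=5): fills=none; bids=[#5:3@100 #6:5@97 #4:5@96] asks=[-]

Answer: bid=103 ask=-
bid=- ask=-
bid=- ask=-
bid=- ask=95
bid=- ask=-
bid=96 ask=-
bid=100 ask=-
bid=100 ask=-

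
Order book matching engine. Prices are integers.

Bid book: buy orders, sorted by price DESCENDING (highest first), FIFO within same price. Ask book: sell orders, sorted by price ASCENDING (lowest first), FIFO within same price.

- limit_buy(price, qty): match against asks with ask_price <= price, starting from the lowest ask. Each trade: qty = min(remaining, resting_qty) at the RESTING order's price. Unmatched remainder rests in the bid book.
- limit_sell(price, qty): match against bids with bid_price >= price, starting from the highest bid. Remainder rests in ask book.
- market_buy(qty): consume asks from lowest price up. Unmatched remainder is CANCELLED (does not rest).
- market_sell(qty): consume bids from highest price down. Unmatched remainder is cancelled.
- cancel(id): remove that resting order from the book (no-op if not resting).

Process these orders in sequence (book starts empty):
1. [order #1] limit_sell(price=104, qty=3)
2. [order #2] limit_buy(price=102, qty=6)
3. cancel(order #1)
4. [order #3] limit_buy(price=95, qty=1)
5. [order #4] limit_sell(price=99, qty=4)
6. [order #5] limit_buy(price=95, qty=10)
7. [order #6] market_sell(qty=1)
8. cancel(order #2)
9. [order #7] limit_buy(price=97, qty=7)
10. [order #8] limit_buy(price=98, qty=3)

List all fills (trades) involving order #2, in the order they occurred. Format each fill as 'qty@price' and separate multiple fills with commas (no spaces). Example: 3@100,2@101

After op 1 [order #1] limit_sell(price=104, qty=3): fills=none; bids=[-] asks=[#1:3@104]
After op 2 [order #2] limit_buy(price=102, qty=6): fills=none; bids=[#2:6@102] asks=[#1:3@104]
After op 3 cancel(order #1): fills=none; bids=[#2:6@102] asks=[-]
After op 4 [order #3] limit_buy(price=95, qty=1): fills=none; bids=[#2:6@102 #3:1@95] asks=[-]
After op 5 [order #4] limit_sell(price=99, qty=4): fills=#2x#4:4@102; bids=[#2:2@102 #3:1@95] asks=[-]
After op 6 [order #5] limit_buy(price=95, qty=10): fills=none; bids=[#2:2@102 #3:1@95 #5:10@95] asks=[-]
After op 7 [order #6] market_sell(qty=1): fills=#2x#6:1@102; bids=[#2:1@102 #3:1@95 #5:10@95] asks=[-]
After op 8 cancel(order #2): fills=none; bids=[#3:1@95 #5:10@95] asks=[-]
After op 9 [order #7] limit_buy(price=97, qty=7): fills=none; bids=[#7:7@97 #3:1@95 #5:10@95] asks=[-]
After op 10 [order #8] limit_buy(price=98, qty=3): fills=none; bids=[#8:3@98 #7:7@97 #3:1@95 #5:10@95] asks=[-]

Answer: 4@102,1@102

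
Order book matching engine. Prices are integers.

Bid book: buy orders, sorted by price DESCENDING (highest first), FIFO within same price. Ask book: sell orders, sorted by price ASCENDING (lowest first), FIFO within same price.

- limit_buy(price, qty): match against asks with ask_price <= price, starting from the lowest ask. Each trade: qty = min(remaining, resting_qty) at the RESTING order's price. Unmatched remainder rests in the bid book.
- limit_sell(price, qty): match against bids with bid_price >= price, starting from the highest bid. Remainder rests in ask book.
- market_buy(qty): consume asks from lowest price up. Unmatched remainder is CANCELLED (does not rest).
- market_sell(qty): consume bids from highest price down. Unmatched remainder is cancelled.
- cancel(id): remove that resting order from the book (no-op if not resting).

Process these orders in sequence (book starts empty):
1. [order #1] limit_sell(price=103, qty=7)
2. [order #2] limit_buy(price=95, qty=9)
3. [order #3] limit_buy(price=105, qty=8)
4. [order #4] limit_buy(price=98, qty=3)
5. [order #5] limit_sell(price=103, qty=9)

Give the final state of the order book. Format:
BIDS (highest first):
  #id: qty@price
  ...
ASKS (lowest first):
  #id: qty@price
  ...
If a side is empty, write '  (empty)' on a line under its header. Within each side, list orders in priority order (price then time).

After op 1 [order #1] limit_sell(price=103, qty=7): fills=none; bids=[-] asks=[#1:7@103]
After op 2 [order #2] limit_buy(price=95, qty=9): fills=none; bids=[#2:9@95] asks=[#1:7@103]
After op 3 [order #3] limit_buy(price=105, qty=8): fills=#3x#1:7@103; bids=[#3:1@105 #2:9@95] asks=[-]
After op 4 [order #4] limit_buy(price=98, qty=3): fills=none; bids=[#3:1@105 #4:3@98 #2:9@95] asks=[-]
After op 5 [order #5] limit_sell(price=103, qty=9): fills=#3x#5:1@105; bids=[#4:3@98 #2:9@95] asks=[#5:8@103]

Answer: BIDS (highest first):
  #4: 3@98
  #2: 9@95
ASKS (lowest first):
  #5: 8@103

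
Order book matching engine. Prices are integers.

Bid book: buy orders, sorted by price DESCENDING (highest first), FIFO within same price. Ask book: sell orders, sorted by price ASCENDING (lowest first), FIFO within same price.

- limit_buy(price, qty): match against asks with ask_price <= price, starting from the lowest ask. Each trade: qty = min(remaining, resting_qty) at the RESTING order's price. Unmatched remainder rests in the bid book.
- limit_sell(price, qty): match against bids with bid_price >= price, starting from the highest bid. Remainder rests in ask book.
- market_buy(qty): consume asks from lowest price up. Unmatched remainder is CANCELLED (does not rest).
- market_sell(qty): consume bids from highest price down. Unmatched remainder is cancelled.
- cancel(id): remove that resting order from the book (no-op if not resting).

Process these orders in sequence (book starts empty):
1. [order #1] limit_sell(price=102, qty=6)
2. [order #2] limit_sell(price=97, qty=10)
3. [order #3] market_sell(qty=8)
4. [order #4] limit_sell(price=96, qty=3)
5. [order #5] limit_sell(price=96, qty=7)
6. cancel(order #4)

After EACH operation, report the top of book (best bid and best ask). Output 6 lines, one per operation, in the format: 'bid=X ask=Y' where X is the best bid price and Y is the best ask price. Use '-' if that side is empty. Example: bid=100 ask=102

After op 1 [order #1] limit_sell(price=102, qty=6): fills=none; bids=[-] asks=[#1:6@102]
After op 2 [order #2] limit_sell(price=97, qty=10): fills=none; bids=[-] asks=[#2:10@97 #1:6@102]
After op 3 [order #3] market_sell(qty=8): fills=none; bids=[-] asks=[#2:10@97 #1:6@102]
After op 4 [order #4] limit_sell(price=96, qty=3): fills=none; bids=[-] asks=[#4:3@96 #2:10@97 #1:6@102]
After op 5 [order #5] limit_sell(price=96, qty=7): fills=none; bids=[-] asks=[#4:3@96 #5:7@96 #2:10@97 #1:6@102]
After op 6 cancel(order #4): fills=none; bids=[-] asks=[#5:7@96 #2:10@97 #1:6@102]

Answer: bid=- ask=102
bid=- ask=97
bid=- ask=97
bid=- ask=96
bid=- ask=96
bid=- ask=96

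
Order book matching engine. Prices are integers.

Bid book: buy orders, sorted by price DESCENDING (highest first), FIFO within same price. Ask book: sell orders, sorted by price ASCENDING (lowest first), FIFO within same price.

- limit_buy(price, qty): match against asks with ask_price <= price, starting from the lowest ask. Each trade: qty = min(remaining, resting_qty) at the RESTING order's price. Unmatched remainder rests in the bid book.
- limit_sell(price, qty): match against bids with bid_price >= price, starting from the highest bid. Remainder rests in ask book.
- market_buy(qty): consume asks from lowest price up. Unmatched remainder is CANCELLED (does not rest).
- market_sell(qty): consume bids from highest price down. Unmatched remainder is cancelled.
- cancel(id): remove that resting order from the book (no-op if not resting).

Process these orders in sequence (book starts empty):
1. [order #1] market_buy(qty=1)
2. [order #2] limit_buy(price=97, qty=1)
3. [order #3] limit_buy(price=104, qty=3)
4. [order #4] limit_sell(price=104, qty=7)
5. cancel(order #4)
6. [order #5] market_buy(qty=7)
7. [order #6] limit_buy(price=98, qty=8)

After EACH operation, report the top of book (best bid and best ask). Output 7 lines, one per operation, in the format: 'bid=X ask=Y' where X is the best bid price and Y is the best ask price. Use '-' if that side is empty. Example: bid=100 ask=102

After op 1 [order #1] market_buy(qty=1): fills=none; bids=[-] asks=[-]
After op 2 [order #2] limit_buy(price=97, qty=1): fills=none; bids=[#2:1@97] asks=[-]
After op 3 [order #3] limit_buy(price=104, qty=3): fills=none; bids=[#3:3@104 #2:1@97] asks=[-]
After op 4 [order #4] limit_sell(price=104, qty=7): fills=#3x#4:3@104; bids=[#2:1@97] asks=[#4:4@104]
After op 5 cancel(order #4): fills=none; bids=[#2:1@97] asks=[-]
After op 6 [order #5] market_buy(qty=7): fills=none; bids=[#2:1@97] asks=[-]
After op 7 [order #6] limit_buy(price=98, qty=8): fills=none; bids=[#6:8@98 #2:1@97] asks=[-]

Answer: bid=- ask=-
bid=97 ask=-
bid=104 ask=-
bid=97 ask=104
bid=97 ask=-
bid=97 ask=-
bid=98 ask=-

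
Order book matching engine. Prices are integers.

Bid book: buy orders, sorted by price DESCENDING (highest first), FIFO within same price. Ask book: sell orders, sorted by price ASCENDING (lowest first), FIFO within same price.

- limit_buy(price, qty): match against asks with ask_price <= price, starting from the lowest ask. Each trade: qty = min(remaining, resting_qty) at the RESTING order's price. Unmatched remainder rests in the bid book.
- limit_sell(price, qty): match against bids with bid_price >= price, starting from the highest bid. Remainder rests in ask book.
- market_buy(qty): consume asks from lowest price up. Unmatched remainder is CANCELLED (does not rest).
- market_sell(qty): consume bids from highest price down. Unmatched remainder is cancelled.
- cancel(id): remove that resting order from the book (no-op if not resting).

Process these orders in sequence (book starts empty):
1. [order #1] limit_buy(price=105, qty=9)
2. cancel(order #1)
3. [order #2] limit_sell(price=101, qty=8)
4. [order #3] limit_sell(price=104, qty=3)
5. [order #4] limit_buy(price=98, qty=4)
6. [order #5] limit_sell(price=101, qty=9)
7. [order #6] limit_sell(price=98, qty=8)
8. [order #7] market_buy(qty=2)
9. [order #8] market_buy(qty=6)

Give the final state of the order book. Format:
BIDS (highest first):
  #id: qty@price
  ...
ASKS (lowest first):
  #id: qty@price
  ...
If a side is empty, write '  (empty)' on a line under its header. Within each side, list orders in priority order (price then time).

After op 1 [order #1] limit_buy(price=105, qty=9): fills=none; bids=[#1:9@105] asks=[-]
After op 2 cancel(order #1): fills=none; bids=[-] asks=[-]
After op 3 [order #2] limit_sell(price=101, qty=8): fills=none; bids=[-] asks=[#2:8@101]
After op 4 [order #3] limit_sell(price=104, qty=3): fills=none; bids=[-] asks=[#2:8@101 #3:3@104]
After op 5 [order #4] limit_buy(price=98, qty=4): fills=none; bids=[#4:4@98] asks=[#2:8@101 #3:3@104]
After op 6 [order #5] limit_sell(price=101, qty=9): fills=none; bids=[#4:4@98] asks=[#2:8@101 #5:9@101 #3:3@104]
After op 7 [order #6] limit_sell(price=98, qty=8): fills=#4x#6:4@98; bids=[-] asks=[#6:4@98 #2:8@101 #5:9@101 #3:3@104]
After op 8 [order #7] market_buy(qty=2): fills=#7x#6:2@98; bids=[-] asks=[#6:2@98 #2:8@101 #5:9@101 #3:3@104]
After op 9 [order #8] market_buy(qty=6): fills=#8x#6:2@98 #8x#2:4@101; bids=[-] asks=[#2:4@101 #5:9@101 #3:3@104]

Answer: BIDS (highest first):
  (empty)
ASKS (lowest first):
  #2: 4@101
  #5: 9@101
  #3: 3@104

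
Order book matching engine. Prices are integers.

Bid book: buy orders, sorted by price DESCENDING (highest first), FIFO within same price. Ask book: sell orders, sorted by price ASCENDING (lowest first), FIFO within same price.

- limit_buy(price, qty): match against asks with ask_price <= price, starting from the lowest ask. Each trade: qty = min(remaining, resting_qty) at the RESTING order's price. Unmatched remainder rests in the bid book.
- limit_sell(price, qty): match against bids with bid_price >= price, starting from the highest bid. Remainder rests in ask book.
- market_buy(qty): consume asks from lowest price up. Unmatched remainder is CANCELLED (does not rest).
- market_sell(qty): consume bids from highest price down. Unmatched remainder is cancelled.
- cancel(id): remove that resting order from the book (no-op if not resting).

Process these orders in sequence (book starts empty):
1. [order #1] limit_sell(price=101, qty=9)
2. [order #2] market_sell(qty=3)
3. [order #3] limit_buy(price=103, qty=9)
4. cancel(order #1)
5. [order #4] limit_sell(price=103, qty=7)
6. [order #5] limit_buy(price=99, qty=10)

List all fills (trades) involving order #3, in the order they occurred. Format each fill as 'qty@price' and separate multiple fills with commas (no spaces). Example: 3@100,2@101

After op 1 [order #1] limit_sell(price=101, qty=9): fills=none; bids=[-] asks=[#1:9@101]
After op 2 [order #2] market_sell(qty=3): fills=none; bids=[-] asks=[#1:9@101]
After op 3 [order #3] limit_buy(price=103, qty=9): fills=#3x#1:9@101; bids=[-] asks=[-]
After op 4 cancel(order #1): fills=none; bids=[-] asks=[-]
After op 5 [order #4] limit_sell(price=103, qty=7): fills=none; bids=[-] asks=[#4:7@103]
After op 6 [order #5] limit_buy(price=99, qty=10): fills=none; bids=[#5:10@99] asks=[#4:7@103]

Answer: 9@101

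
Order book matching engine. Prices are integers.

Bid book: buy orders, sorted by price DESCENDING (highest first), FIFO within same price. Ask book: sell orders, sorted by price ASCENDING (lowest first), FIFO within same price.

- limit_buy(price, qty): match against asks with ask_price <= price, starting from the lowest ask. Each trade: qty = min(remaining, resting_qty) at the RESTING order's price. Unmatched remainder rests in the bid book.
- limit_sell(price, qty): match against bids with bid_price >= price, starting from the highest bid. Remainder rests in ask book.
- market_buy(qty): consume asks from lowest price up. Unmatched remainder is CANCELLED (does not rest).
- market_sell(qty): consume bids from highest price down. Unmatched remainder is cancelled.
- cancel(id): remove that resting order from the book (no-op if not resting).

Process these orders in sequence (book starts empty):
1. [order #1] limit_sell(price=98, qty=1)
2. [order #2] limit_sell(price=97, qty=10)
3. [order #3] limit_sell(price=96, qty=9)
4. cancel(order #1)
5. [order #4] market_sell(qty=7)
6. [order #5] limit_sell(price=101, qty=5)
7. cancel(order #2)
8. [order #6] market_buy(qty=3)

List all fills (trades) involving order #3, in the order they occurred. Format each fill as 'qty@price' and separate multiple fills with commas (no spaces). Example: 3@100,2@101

After op 1 [order #1] limit_sell(price=98, qty=1): fills=none; bids=[-] asks=[#1:1@98]
After op 2 [order #2] limit_sell(price=97, qty=10): fills=none; bids=[-] asks=[#2:10@97 #1:1@98]
After op 3 [order #3] limit_sell(price=96, qty=9): fills=none; bids=[-] asks=[#3:9@96 #2:10@97 #1:1@98]
After op 4 cancel(order #1): fills=none; bids=[-] asks=[#3:9@96 #2:10@97]
After op 5 [order #4] market_sell(qty=7): fills=none; bids=[-] asks=[#3:9@96 #2:10@97]
After op 6 [order #5] limit_sell(price=101, qty=5): fills=none; bids=[-] asks=[#3:9@96 #2:10@97 #5:5@101]
After op 7 cancel(order #2): fills=none; bids=[-] asks=[#3:9@96 #5:5@101]
After op 8 [order #6] market_buy(qty=3): fills=#6x#3:3@96; bids=[-] asks=[#3:6@96 #5:5@101]

Answer: 3@96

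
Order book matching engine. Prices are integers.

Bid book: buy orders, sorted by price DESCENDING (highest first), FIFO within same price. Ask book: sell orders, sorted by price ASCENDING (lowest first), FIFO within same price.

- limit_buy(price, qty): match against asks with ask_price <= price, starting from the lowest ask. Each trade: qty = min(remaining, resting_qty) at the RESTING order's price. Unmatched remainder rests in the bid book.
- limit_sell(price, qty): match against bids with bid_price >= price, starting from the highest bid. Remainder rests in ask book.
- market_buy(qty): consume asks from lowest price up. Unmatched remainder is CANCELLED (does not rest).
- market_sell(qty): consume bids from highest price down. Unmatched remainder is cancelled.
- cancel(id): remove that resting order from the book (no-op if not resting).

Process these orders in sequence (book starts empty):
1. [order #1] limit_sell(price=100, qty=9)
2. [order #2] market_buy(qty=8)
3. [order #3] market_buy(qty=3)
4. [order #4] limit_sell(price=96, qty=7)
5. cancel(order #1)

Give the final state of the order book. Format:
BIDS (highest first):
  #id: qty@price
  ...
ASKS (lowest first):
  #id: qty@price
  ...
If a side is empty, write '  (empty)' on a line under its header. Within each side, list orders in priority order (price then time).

Answer: BIDS (highest first):
  (empty)
ASKS (lowest first):
  #4: 7@96

Derivation:
After op 1 [order #1] limit_sell(price=100, qty=9): fills=none; bids=[-] asks=[#1:9@100]
After op 2 [order #2] market_buy(qty=8): fills=#2x#1:8@100; bids=[-] asks=[#1:1@100]
After op 3 [order #3] market_buy(qty=3): fills=#3x#1:1@100; bids=[-] asks=[-]
After op 4 [order #4] limit_sell(price=96, qty=7): fills=none; bids=[-] asks=[#4:7@96]
After op 5 cancel(order #1): fills=none; bids=[-] asks=[#4:7@96]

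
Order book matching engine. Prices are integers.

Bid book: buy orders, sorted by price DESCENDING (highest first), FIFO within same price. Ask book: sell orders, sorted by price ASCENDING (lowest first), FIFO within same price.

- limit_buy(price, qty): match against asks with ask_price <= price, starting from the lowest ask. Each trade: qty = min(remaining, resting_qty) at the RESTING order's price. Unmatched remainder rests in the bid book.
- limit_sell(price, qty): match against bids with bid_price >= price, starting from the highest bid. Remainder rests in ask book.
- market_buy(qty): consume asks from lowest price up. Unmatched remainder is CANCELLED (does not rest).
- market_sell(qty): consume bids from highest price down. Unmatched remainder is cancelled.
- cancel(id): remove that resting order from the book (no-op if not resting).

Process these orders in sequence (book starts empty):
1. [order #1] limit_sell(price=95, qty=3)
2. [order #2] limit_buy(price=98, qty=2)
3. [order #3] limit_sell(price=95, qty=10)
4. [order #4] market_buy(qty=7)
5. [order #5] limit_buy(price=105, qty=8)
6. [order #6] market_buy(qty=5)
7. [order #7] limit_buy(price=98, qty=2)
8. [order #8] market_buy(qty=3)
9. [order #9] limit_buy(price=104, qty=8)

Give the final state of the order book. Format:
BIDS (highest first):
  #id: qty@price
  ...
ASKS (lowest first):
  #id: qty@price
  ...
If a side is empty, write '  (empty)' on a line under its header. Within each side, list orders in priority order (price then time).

After op 1 [order #1] limit_sell(price=95, qty=3): fills=none; bids=[-] asks=[#1:3@95]
After op 2 [order #2] limit_buy(price=98, qty=2): fills=#2x#1:2@95; bids=[-] asks=[#1:1@95]
After op 3 [order #3] limit_sell(price=95, qty=10): fills=none; bids=[-] asks=[#1:1@95 #3:10@95]
After op 4 [order #4] market_buy(qty=7): fills=#4x#1:1@95 #4x#3:6@95; bids=[-] asks=[#3:4@95]
After op 5 [order #5] limit_buy(price=105, qty=8): fills=#5x#3:4@95; bids=[#5:4@105] asks=[-]
After op 6 [order #6] market_buy(qty=5): fills=none; bids=[#5:4@105] asks=[-]
After op 7 [order #7] limit_buy(price=98, qty=2): fills=none; bids=[#5:4@105 #7:2@98] asks=[-]
After op 8 [order #8] market_buy(qty=3): fills=none; bids=[#5:4@105 #7:2@98] asks=[-]
After op 9 [order #9] limit_buy(price=104, qty=8): fills=none; bids=[#5:4@105 #9:8@104 #7:2@98] asks=[-]

Answer: BIDS (highest first):
  #5: 4@105
  #9: 8@104
  #7: 2@98
ASKS (lowest first):
  (empty)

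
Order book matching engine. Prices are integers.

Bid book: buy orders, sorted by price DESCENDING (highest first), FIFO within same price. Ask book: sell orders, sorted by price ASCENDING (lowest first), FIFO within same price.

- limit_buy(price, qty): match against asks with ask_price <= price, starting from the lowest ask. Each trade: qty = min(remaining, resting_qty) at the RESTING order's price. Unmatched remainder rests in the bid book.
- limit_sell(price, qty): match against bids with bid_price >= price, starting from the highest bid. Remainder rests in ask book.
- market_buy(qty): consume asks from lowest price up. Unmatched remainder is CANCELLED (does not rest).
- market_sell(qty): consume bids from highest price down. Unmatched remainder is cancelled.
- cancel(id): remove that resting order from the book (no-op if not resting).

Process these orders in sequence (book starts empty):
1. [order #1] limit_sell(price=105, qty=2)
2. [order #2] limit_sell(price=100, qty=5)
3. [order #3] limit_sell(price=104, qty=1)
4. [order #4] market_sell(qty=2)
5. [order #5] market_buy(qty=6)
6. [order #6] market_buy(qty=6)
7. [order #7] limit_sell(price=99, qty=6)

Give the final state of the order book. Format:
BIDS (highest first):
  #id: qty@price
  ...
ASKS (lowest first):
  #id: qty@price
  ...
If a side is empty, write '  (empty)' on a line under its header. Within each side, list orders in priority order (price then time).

Answer: BIDS (highest first):
  (empty)
ASKS (lowest first):
  #7: 6@99

Derivation:
After op 1 [order #1] limit_sell(price=105, qty=2): fills=none; bids=[-] asks=[#1:2@105]
After op 2 [order #2] limit_sell(price=100, qty=5): fills=none; bids=[-] asks=[#2:5@100 #1:2@105]
After op 3 [order #3] limit_sell(price=104, qty=1): fills=none; bids=[-] asks=[#2:5@100 #3:1@104 #1:2@105]
After op 4 [order #4] market_sell(qty=2): fills=none; bids=[-] asks=[#2:5@100 #3:1@104 #1:2@105]
After op 5 [order #5] market_buy(qty=6): fills=#5x#2:5@100 #5x#3:1@104; bids=[-] asks=[#1:2@105]
After op 6 [order #6] market_buy(qty=6): fills=#6x#1:2@105; bids=[-] asks=[-]
After op 7 [order #7] limit_sell(price=99, qty=6): fills=none; bids=[-] asks=[#7:6@99]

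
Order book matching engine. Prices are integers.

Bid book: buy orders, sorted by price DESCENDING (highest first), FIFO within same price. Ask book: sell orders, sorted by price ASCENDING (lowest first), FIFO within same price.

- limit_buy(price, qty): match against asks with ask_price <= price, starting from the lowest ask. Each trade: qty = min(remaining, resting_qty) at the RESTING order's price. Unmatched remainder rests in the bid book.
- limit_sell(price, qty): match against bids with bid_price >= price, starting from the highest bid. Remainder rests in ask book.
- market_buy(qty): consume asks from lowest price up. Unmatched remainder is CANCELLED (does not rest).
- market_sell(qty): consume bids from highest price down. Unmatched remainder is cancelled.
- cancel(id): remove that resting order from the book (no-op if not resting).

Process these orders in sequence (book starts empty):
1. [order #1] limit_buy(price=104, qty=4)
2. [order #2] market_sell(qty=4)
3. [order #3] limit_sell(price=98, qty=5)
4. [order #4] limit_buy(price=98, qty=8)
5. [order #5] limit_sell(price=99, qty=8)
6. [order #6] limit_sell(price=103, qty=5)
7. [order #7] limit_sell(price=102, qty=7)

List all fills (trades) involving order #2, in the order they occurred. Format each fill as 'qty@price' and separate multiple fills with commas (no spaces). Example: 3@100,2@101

Answer: 4@104

Derivation:
After op 1 [order #1] limit_buy(price=104, qty=4): fills=none; bids=[#1:4@104] asks=[-]
After op 2 [order #2] market_sell(qty=4): fills=#1x#2:4@104; bids=[-] asks=[-]
After op 3 [order #3] limit_sell(price=98, qty=5): fills=none; bids=[-] asks=[#3:5@98]
After op 4 [order #4] limit_buy(price=98, qty=8): fills=#4x#3:5@98; bids=[#4:3@98] asks=[-]
After op 5 [order #5] limit_sell(price=99, qty=8): fills=none; bids=[#4:3@98] asks=[#5:8@99]
After op 6 [order #6] limit_sell(price=103, qty=5): fills=none; bids=[#4:3@98] asks=[#5:8@99 #6:5@103]
After op 7 [order #7] limit_sell(price=102, qty=7): fills=none; bids=[#4:3@98] asks=[#5:8@99 #7:7@102 #6:5@103]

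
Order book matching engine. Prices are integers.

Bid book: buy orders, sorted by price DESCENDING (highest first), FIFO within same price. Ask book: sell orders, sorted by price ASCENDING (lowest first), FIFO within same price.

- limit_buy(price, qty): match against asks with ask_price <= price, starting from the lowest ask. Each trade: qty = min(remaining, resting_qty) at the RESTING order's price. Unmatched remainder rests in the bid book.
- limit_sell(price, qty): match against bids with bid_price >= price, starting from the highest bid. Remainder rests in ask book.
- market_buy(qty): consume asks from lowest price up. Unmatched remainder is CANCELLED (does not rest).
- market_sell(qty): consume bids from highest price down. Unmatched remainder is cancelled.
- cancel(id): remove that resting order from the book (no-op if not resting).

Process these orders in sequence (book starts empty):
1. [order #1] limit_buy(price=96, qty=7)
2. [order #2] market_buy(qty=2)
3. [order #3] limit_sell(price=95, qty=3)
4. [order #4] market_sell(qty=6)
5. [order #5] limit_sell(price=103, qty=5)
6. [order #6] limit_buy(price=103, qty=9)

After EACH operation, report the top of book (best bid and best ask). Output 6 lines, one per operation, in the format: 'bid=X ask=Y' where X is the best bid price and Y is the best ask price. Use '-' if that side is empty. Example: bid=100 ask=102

After op 1 [order #1] limit_buy(price=96, qty=7): fills=none; bids=[#1:7@96] asks=[-]
After op 2 [order #2] market_buy(qty=2): fills=none; bids=[#1:7@96] asks=[-]
After op 3 [order #3] limit_sell(price=95, qty=3): fills=#1x#3:3@96; bids=[#1:4@96] asks=[-]
After op 4 [order #4] market_sell(qty=6): fills=#1x#4:4@96; bids=[-] asks=[-]
After op 5 [order #5] limit_sell(price=103, qty=5): fills=none; bids=[-] asks=[#5:5@103]
After op 6 [order #6] limit_buy(price=103, qty=9): fills=#6x#5:5@103; bids=[#6:4@103] asks=[-]

Answer: bid=96 ask=-
bid=96 ask=-
bid=96 ask=-
bid=- ask=-
bid=- ask=103
bid=103 ask=-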